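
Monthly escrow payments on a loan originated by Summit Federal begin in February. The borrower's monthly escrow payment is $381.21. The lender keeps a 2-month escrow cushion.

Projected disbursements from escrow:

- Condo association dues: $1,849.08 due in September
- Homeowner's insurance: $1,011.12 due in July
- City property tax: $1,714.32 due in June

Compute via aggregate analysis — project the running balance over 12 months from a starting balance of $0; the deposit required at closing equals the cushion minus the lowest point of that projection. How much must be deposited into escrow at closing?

$2,287.26

Cushion = 2 × $381.21 = $762.42
Trial balance (start $0, +$381.21 each month, − disbursements):
  Feb: +$381.21 → $381.21
  Mar: +$381.21 → $762.42
  Apr: +$381.21 → $1,143.63
  May: +$381.21 → $1,524.84
  Jun: +$381.21 − $1,714.32 → $191.73
  Jul: +$381.21 − $1,011.12 → -$438.18
  Aug: +$381.21 → -$56.97
  Sep: +$381.21 − $1,849.08 → -$1,524.84
  Oct: +$381.21 → -$1,143.63
  Nov: +$381.21 → -$762.42
  Dec: +$381.21 → -$381.21
  Jan: +$381.21 → $0.00
Lowest trial balance = -$1,524.84 (Sep)
Initial deposit = cushion − low point = $762.42 − (-$1,524.84) = $2,287.26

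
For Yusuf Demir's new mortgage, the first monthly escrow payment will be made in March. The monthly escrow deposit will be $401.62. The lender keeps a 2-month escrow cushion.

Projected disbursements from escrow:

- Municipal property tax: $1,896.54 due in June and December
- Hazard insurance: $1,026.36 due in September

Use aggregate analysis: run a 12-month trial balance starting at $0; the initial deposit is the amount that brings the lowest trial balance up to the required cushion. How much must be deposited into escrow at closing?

Cushion = 2 × $401.62 = $803.24
Trial balance (start $0, +$401.62 each month, − disbursements):
  Mar: +$401.62 → $401.62
  Apr: +$401.62 → $803.24
  May: +$401.62 → $1,204.86
  Jun: +$401.62 − $1,896.54 → -$290.06
  Jul: +$401.62 → $111.56
  Aug: +$401.62 → $513.18
  Sep: +$401.62 − $1,026.36 → -$111.56
  Oct: +$401.62 → $290.06
  Nov: +$401.62 → $691.68
  Dec: +$401.62 − $1,896.54 → -$803.24
  Jan: +$401.62 → -$401.62
  Feb: +$401.62 → $0.00
Lowest trial balance = -$803.24 (Dec)
Initial deposit = cushion − low point = $803.24 − (-$803.24) = $1,606.48

$1,606.48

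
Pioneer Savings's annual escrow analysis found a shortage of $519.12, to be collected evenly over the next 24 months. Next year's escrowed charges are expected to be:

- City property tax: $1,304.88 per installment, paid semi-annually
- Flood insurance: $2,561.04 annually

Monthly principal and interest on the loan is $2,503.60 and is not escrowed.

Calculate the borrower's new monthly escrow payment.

$452.53

City property tax: $1,304.88 × 2 = $2,609.76 per year
Flood insurance: $2,561.04 per year
Combined annual = $2,609.76 + $2,561.04 = $5,170.80
Per month = $5,170.80 / 12 = $430.90
Shortage per month = $519.12 / 24 = $21.63
New monthly escrow = $430.90 + $21.63 = $452.53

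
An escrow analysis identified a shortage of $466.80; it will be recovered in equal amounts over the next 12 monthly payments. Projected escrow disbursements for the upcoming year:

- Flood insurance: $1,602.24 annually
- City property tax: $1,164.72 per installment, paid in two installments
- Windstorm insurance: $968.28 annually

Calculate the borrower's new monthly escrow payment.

$447.23

Flood insurance = $1,602.24/yr
City property tax = $1,164.72 × 2 = $2,329.44/yr
Windstorm insurance = $968.28/yr
Total per year = $1,602.24 + $2,329.44 + $968.28 = $4,899.96
Per month = $4,899.96 ÷ 12 = $408.33
Shortage spread = $466.80 ÷ 12 = $38.90/mo
Adjusted monthly = $408.33 + $38.90 = $447.23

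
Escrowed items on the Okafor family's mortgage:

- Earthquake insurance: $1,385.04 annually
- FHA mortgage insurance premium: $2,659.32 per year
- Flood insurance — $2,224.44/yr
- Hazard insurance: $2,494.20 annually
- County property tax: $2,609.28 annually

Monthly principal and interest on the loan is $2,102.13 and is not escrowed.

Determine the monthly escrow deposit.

Earthquake insurance — $1,385.04/yr
FHA mortgage insurance premium — $2,659.32/yr
Flood insurance — $2,224.44/yr
Hazard insurance — $2,494.20/yr
County property tax — $2,609.28/yr
Total per year = $11,372.28
Monthly escrow = $11,372.28 / 12 = $947.69

$947.69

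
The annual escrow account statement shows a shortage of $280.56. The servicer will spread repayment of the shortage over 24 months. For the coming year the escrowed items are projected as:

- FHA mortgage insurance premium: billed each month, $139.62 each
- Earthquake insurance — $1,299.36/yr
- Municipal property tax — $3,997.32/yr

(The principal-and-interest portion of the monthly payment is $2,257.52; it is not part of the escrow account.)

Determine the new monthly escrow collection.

$592.70

FHA mortgage insurance premium — $139.62 × 12 = $1,675.44 annually
Earthquake insurance — $1,299.36 annually
Municipal property tax — $3,997.32 annually
Yearly total = $1,675.44 + $1,299.36 + $3,997.32 = $6,972.12
Base monthly escrow = $6,972.12 ÷ 12 = $581.01
Shortage spread = $280.56 ÷ 24 = $11.69/mo
Adjusted monthly = $581.01 + $11.69 = $592.70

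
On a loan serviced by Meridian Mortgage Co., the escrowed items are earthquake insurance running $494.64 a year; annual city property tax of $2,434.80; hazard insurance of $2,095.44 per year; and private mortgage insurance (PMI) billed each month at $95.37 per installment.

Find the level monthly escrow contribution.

$514.11

Earthquake insurance — $494.64/yr
City property tax — $2,434.80/yr
Hazard insurance — $2,095.44/yr
Private mortgage insurance (PMI) — $95.37 × 12 = $1,144.44/yr
Total per year = $494.64 + $2,434.80 + $2,095.44 + $1,144.44 = $6,169.32
Monthly escrow = $6,169.32 ÷ 12 = $514.11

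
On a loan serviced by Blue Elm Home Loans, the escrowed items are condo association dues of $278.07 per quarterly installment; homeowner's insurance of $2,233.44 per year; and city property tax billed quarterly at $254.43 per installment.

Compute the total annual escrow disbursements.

$4,363.44

Condo association dues — $278.07 × 4 = $1,112.28/yr
Homeowner's insurance — $2,233.44/yr
City property tax — $254.43 × 4 = $1,017.72/yr
Total per year = $4,363.44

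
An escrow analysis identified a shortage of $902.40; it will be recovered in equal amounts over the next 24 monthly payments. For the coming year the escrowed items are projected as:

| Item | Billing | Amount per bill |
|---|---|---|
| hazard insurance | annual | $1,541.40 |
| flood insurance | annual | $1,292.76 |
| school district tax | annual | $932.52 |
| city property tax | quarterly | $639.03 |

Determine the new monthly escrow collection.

$564.50

Hazard insurance — $1,541.40 annually
Flood insurance — $1,292.76 annually
School district tax — $932.52 annually
City property tax — $639.03 × 4 = $2,556.12 annually
Total annual escrow = $1,541.40 + $1,292.76 + $932.52 + $2,556.12 = $6,322.80
Base monthly escrow = $6,322.80 / 12 = $526.90
Shortage spread = $902.40 ÷ 24 = $37.60/mo
Adjusted monthly = $526.90 + $37.60 = $564.50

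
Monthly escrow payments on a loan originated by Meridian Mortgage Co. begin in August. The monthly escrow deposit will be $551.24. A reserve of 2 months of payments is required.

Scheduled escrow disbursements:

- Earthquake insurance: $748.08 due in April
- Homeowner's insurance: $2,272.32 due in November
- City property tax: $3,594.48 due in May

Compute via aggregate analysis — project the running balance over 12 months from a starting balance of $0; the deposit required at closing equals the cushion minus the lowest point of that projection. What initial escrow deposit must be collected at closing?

Cushion = 2 × $551.24 = $1,102.48
Trial balance (start $0, +$551.24 each month, − disbursements):
  Aug: +$551.24 → $551.24
  Sep: +$551.24 → $1,102.48
  Oct: +$551.24 → $1,653.72
  Nov: +$551.24 − $2,272.32 → -$67.36
  Dec: +$551.24 → $483.88
  Jan: +$551.24 → $1,035.12
  Feb: +$551.24 → $1,586.36
  Mar: +$551.24 → $2,137.60
  Apr: +$551.24 − $748.08 → $1,940.76
  May: +$551.24 − $3,594.48 → -$1,102.48
  Jun: +$551.24 → -$551.24
  Jul: +$551.24 → $0.00
Lowest trial balance = -$1,102.48 (May)
Initial deposit = cushion − low point = $1,102.48 − (-$1,102.48) = $2,204.96

$2,204.96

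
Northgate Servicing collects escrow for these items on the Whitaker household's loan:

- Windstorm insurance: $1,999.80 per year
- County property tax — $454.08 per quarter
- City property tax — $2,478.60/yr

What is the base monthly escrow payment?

$524.56

Windstorm insurance: $1,999.80 annually
County property tax: $454.08 × 4 = $1,816.32 annually
City property tax: $2,478.60 annually
Yearly total = $1,999.80 + $1,816.32 + $2,478.60 = $6,294.72
Monthly escrow = $6,294.72 / 12 = $524.56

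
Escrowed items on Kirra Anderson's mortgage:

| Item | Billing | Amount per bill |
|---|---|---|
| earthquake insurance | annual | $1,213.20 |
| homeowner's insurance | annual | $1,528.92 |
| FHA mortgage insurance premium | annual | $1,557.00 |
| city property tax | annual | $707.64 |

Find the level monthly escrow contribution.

Earthquake insurance — $1,213.20
Homeowner's insurance — $1,528.92
FHA mortgage insurance premium — $1,557.00
City property tax — $707.64
Total annual escrow = $5,006.76
Monthly escrow = $5,006.76 ÷ 12 = $417.23

$417.23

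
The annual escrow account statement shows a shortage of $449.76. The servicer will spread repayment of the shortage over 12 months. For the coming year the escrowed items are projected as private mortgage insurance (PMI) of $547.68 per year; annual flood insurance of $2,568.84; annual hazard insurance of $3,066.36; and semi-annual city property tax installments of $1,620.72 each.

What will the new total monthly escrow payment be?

Private mortgage insurance (PMI): $547.68 per year
Flood insurance: $2,568.84 per year
Hazard insurance: $3,066.36 per year
City property tax: $1,620.72 × 2 = $3,241.44 per year
Annual escrow total = $547.68 + $2,568.84 + $3,066.36 + $3,241.44 = $9,424.32
Monthly = $9,424.32 / 12 = $785.36
Shortage spread = $449.76 ÷ 12 = $37.48/mo
New monthly escrow = $785.36 + $37.48 = $822.84

$822.84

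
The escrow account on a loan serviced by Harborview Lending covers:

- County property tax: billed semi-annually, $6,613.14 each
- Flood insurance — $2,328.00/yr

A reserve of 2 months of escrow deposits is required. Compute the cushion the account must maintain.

County property tax = $6,613.14 × 2 = $13,226.28
Flood insurance = $2,328.00
Yearly total = $13,226.28 + $2,328.00 = $15,554.28
Base monthly escrow = $15,554.28 ÷ 12 = $1,296.19
Reserve = 2 × $1,296.19 = $2,592.38

$2,592.38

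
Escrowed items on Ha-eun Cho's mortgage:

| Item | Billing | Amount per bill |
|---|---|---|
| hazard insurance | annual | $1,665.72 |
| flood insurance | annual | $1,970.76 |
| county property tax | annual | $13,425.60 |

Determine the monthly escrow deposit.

Hazard insurance: $1,665.72 per year
Flood insurance: $1,970.76 per year
County property tax: $13,425.60 per year
Combined annual = $17,062.08
Per month = $17,062.08 / 12 = $1,421.84

$1,421.84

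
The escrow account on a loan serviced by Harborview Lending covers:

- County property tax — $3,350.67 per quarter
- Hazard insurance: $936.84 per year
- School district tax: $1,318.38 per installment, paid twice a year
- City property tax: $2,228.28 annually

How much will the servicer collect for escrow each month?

County property tax = $3,350.67 × 4 = $13,402.68/yr
Hazard insurance = $936.84/yr
School district tax = $1,318.38 × 2 = $2,636.76/yr
City property tax = $2,228.28/yr
Annual escrow total = $19,204.56
Per month = $19,204.56 / 12 = $1,600.38

$1,600.38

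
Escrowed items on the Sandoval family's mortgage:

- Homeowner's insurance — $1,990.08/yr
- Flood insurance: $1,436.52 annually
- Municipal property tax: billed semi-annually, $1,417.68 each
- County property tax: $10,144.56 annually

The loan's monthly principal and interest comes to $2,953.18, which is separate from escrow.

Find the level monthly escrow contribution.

$1,367.21

Homeowner's insurance = $1,990.08/yr
Flood insurance = $1,436.52/yr
Municipal property tax = $1,417.68 × 2 = $2,835.36/yr
County property tax = $10,144.56/yr
Total per year = $1,990.08 + $1,436.52 + $2,835.36 + $10,144.56 = $16,406.52
Per month = $16,406.52 ÷ 12 = $1,367.21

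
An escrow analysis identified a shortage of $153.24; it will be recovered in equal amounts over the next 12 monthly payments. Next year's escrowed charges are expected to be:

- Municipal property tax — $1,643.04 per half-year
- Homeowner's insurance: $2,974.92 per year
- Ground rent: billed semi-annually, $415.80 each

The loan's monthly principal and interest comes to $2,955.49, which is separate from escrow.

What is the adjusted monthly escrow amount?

Municipal property tax: $1,643.04 × 2 = $3,286.08/yr
Homeowner's insurance: $2,974.92/yr
Ground rent: $415.80 × 2 = $831.60/yr
Annual escrow total = $3,286.08 + $2,974.92 + $831.60 = $7,092.60
Per month = $7,092.60 / 12 = $591.05
Shortage spread = $153.24 / 12 = $12.77/mo
New monthly escrow = $591.05 + $12.77 = $603.82

$603.82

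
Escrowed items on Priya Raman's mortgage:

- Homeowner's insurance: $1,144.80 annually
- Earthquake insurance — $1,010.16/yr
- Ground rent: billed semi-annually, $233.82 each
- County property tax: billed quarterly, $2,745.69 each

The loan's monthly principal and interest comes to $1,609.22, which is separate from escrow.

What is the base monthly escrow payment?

Homeowner's insurance — $1,144.80/yr
Earthquake insurance — $1,010.16/yr
Ground rent — $233.82 × 2 = $467.64/yr
County property tax — $2,745.69 × 4 = $10,982.76/yr
Total annual escrow = $13,605.36
Per month = $13,605.36 / 12 = $1,133.78

$1,133.78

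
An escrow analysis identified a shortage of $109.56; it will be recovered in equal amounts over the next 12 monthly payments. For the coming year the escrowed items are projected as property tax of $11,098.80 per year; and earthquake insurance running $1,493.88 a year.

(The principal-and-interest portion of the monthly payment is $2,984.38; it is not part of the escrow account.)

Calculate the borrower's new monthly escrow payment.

$1,058.52

Property tax: $11,098.80 annually
Earthquake insurance: $1,493.88 annually
Annual escrow total = $12,592.68
Per month = $12,592.68 / 12 = $1,049.39
Shortage spread = $109.56 / 12 = $9.13/mo
New monthly escrow = $1,049.39 + $9.13 = $1,058.52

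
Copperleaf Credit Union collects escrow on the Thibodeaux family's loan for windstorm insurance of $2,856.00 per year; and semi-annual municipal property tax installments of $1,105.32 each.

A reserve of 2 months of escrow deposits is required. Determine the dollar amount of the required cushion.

$844.44

Windstorm insurance — $2,856.00 annually
Municipal property tax — $1,105.32 × 2 = $2,210.64 annually
Total per year = $2,856.00 + $2,210.64 = $5,066.64
Monthly escrow = $5,066.64 / 12 = $422.22
Reserve = 2 × $422.22 = $844.44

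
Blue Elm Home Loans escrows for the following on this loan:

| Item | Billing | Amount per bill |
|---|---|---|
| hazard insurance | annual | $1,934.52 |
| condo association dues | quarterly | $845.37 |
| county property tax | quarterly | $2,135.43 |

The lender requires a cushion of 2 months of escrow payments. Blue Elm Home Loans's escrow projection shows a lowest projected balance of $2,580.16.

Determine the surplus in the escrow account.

$270.54

Hazard insurance = $1,934.52 per year
Condo association dues = $845.37 × 4 = $3,381.48 per year
County property tax = $2,135.43 × 4 = $8,541.72 per year
Total per year = $13,857.72
Base monthly escrow = $13,857.72 ÷ 12 = $1,154.81
Required cushion = 2 × $1,154.81 = $2,309.62
Excess over cushion: $2,580.16 − $2,309.62 = $270.54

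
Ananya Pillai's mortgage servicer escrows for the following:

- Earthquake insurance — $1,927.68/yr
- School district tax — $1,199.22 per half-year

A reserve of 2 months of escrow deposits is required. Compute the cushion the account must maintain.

Earthquake insurance = $1,927.68
School district tax = $1,199.22 × 2 = $2,398.44
Combined annual = $1,927.68 + $2,398.44 = $4,326.12
Per month = $4,326.12 / 12 = $360.51
Required cushion = 2 × $360.51 = $721.02

$721.02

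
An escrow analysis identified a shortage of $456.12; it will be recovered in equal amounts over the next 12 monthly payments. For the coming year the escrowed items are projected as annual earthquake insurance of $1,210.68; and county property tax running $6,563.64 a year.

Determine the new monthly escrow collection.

$685.87

Earthquake insurance = $1,210.68
County property tax = $6,563.64
Annual escrow total = $1,210.68 + $6,563.64 = $7,774.32
Base monthly escrow = $7,774.32 / 12 = $647.86
Shortage per month = $456.12 / 12 = $38.01
Adjusted monthly = $647.86 + $38.01 = $685.87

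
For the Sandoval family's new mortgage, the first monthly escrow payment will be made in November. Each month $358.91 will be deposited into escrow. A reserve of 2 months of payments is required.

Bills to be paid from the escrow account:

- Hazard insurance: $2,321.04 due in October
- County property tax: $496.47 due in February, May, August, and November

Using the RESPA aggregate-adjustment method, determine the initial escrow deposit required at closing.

$855.38

Cushion = 2 × $358.91 = $717.82
Trial balance (start $0, +$358.91 each month, − disbursements):
  Nov: +$358.91 − $496.47 → -$137.56
  Dec: +$358.91 → $221.35
  Jan: +$358.91 → $580.26
  Feb: +$358.91 − $496.47 → $442.70
  Mar: +$358.91 → $801.61
  Apr: +$358.91 → $1,160.52
  May: +$358.91 − $496.47 → $1,022.96
  Jun: +$358.91 → $1,381.87
  Jul: +$358.91 → $1,740.78
  Aug: +$358.91 − $496.47 → $1,603.22
  Sep: +$358.91 → $1,962.13
  Oct: +$358.91 − $2,321.04 → $0.00
Lowest trial balance = -$137.56 (Nov)
Initial deposit = cushion − low point = $717.82 − (-$137.56) = $855.38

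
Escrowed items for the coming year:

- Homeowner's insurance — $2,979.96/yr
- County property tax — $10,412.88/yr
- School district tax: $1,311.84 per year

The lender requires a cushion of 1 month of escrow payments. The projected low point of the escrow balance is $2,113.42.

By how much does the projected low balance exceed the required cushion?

$888.03

Homeowner's insurance: $2,979.96 per year
County property tax: $10,412.88 per year
School district tax: $1,311.84 per year
Annual escrow total = $2,979.96 + $10,412.88 + $1,311.84 = $14,704.68
Monthly = $14,704.68 / 12 = $1,225.39
Required reserve = 1 × $1,225.39 = $1,225.39
Surplus = $2,113.42 − $1,225.39 = $888.03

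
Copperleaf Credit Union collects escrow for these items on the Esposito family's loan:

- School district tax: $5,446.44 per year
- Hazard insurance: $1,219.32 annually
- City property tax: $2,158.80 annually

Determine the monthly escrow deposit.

School district tax — $5,446.44 per year
Hazard insurance — $1,219.32 per year
City property tax — $2,158.80 per year
Combined annual = $5,446.44 + $1,219.32 + $2,158.80 = $8,824.56
Monthly = $8,824.56 ÷ 12 = $735.38

$735.38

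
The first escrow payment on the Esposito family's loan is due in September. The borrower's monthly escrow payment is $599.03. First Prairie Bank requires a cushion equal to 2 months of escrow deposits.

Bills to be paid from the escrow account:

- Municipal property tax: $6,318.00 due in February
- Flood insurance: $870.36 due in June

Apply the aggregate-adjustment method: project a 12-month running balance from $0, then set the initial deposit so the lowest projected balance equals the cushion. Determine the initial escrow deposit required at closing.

Cushion = 2 × $599.03 = $1,198.06
Trial balance (start $0, +$599.03 each month, − disbursements):
  Sep: +$599.03 → $599.03
  Oct: +$599.03 → $1,198.06
  Nov: +$599.03 → $1,797.09
  Dec: +$599.03 → $2,396.12
  Jan: +$599.03 → $2,995.15
  Feb: +$599.03 − $6,318.00 → -$2,723.82
  Mar: +$599.03 → -$2,124.79
  Apr: +$599.03 → -$1,525.76
  May: +$599.03 → -$926.73
  Jun: +$599.03 − $870.36 → -$1,198.06
  Jul: +$599.03 → -$599.03
  Aug: +$599.03 → $0.00
Lowest trial balance = -$2,723.82 (Feb)
Initial deposit = cushion − low point = $1,198.06 − (-$2,723.82) = $3,921.88

$3,921.88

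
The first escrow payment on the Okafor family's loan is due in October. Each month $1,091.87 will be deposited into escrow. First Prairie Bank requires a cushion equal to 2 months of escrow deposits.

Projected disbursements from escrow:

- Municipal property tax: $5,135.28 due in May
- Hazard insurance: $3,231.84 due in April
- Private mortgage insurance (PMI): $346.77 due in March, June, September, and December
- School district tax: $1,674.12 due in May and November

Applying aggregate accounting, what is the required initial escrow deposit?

$5,857.68

Cushion = 2 × $1,091.87 = $2,183.74
Trial balance (start $0, +$1,091.87 each month, − disbursements):
  Oct: +$1,091.87 → $1,091.87
  Nov: +$1,091.87 − $1,674.12 → $509.62
  Dec: +$1,091.87 − $346.77 → $1,254.72
  Jan: +$1,091.87 → $2,346.59
  Feb: +$1,091.87 → $3,438.46
  Mar: +$1,091.87 − $346.77 → $4,183.56
  Apr: +$1,091.87 − $3,231.84 → $2,043.59
  May: +$1,091.87 − $6,809.40 → -$3,673.94
  Jun: +$1,091.87 − $346.77 → -$2,928.84
  Jul: +$1,091.87 → -$1,836.97
  Aug: +$1,091.87 → -$745.10
  Sep: +$1,091.87 − $346.77 → $0.00
Lowest trial balance = -$3,673.94 (May)
Initial deposit = cushion − low point = $2,183.74 − (-$3,673.94) = $5,857.68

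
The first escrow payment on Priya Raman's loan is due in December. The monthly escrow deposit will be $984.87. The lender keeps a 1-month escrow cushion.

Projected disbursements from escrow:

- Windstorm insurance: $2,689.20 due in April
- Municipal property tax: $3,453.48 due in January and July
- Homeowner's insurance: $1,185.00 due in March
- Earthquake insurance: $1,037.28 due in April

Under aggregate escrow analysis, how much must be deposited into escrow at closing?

Cushion = 1 × $984.87 = $984.87
Trial balance (start $0, +$984.87 each month, − disbursements):
  Dec: +$984.87 → $984.87
  Jan: +$984.87 − $3,453.48 → -$1,483.74
  Feb: +$984.87 → -$498.87
  Mar: +$984.87 − $1,185.00 → -$699.00
  Apr: +$984.87 − $3,726.48 → -$3,440.61
  May: +$984.87 → -$2,455.74
  Jun: +$984.87 → -$1,470.87
  Jul: +$984.87 − $3,453.48 → -$3,939.48
  Aug: +$984.87 → -$2,954.61
  Sep: +$984.87 → -$1,969.74
  Oct: +$984.87 → -$984.87
  Nov: +$984.87 → $0.00
Lowest trial balance = -$3,939.48 (Jul)
Initial deposit = cushion − low point = $984.87 − (-$3,939.48) = $4,924.35

$4,924.35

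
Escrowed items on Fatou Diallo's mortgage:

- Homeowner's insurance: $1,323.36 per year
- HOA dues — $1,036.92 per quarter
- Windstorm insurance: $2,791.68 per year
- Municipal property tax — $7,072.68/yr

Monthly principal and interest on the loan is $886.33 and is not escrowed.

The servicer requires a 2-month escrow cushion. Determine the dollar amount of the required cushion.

Homeowner's insurance — $1,323.36 annually
HOA dues — $1,036.92 × 4 = $4,147.68 annually
Windstorm insurance — $2,791.68 annually
Municipal property tax — $7,072.68 annually
Annual escrow total = $1,323.36 + $4,147.68 + $2,791.68 + $7,072.68 = $15,335.40
Base monthly escrow = $15,335.40 / 12 = $1,277.95
Cushion = 2 × $1,277.95 = $2,555.90

$2,555.90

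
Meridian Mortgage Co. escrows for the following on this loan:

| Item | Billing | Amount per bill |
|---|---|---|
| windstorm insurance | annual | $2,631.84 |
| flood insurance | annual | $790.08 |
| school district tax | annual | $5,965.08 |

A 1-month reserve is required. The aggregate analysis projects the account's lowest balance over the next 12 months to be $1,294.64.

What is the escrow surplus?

$512.39

Windstorm insurance — $2,631.84/yr
Flood insurance — $790.08/yr
School district tax — $5,965.08/yr
Total per year = $9,387.00
Monthly escrow = $9,387.00 / 12 = $782.25
Required reserve = 1 × $782.25 = $782.25
Surplus = $1,294.64 − $782.25 = $512.39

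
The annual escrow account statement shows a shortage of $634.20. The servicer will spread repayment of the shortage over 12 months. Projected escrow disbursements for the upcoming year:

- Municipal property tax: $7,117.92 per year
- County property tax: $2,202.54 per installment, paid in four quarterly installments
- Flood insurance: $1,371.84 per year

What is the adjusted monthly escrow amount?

$1,494.51

Municipal property tax: $7,117.92 per year
County property tax: $2,202.54 × 4 = $8,810.16 per year
Flood insurance: $1,371.84 per year
Total per year = $17,299.92
Per month = $17,299.92 ÷ 12 = $1,441.66
Shortage spread = $634.20 ÷ 12 = $52.85/mo
Adjusted monthly = $1,441.66 + $52.85 = $1,494.51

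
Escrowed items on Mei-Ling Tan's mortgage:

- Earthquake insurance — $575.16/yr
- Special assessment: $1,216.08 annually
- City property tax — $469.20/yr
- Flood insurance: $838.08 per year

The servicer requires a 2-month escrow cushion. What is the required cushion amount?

Earthquake insurance — $575.16
Special assessment — $1,216.08
City property tax — $469.20
Flood insurance — $838.08
Total per year = $575.16 + $1,216.08 + $469.20 + $838.08 = $3,098.52
Per month = $3,098.52 / 12 = $258.21
Reserve = 2 × $258.21 = $516.42

$516.42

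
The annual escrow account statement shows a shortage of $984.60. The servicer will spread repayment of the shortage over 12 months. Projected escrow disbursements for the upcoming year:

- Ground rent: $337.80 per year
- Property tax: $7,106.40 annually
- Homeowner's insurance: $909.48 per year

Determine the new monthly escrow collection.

$778.19

Ground rent = $337.80/yr
Property tax = $7,106.40/yr
Homeowner's insurance = $909.48/yr
Total annual escrow = $8,353.68
Monthly escrow = $8,353.68 / 12 = $696.14
Shortage spread = $984.60 / 12 = $82.05/mo
Adjusted monthly = $696.14 + $82.05 = $778.19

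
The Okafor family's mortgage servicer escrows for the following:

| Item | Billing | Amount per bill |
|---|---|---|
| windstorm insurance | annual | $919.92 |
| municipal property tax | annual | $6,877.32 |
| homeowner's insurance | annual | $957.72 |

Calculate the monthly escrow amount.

$729.58

Windstorm insurance: $919.92 per year
Municipal property tax: $6,877.32 per year
Homeowner's insurance: $957.72 per year
Total per year = $919.92 + $6,877.32 + $957.72 = $8,754.96
Per month = $8,754.96 / 12 = $729.58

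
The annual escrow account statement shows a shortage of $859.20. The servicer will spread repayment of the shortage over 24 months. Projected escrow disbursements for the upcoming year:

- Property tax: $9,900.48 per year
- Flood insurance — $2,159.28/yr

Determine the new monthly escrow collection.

$1,040.78

Property tax — $9,900.48 per year
Flood insurance — $2,159.28 per year
Total annual escrow = $9,900.48 + $2,159.28 = $12,059.76
Monthly = $12,059.76 ÷ 12 = $1,004.98
Shortage per month = $859.20 / 24 = $35.80
Adjusted monthly = $1,004.98 + $35.80 = $1,040.78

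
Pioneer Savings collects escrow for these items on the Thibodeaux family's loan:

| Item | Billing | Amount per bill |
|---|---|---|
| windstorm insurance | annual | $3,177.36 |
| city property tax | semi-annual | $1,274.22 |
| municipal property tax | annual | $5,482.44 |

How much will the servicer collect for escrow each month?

$934.02

Windstorm insurance: $3,177.36/yr
City property tax: $1,274.22 × 2 = $2,548.44/yr
Municipal property tax: $5,482.44/yr
Total per year = $11,208.24
Base monthly escrow = $11,208.24 ÷ 12 = $934.02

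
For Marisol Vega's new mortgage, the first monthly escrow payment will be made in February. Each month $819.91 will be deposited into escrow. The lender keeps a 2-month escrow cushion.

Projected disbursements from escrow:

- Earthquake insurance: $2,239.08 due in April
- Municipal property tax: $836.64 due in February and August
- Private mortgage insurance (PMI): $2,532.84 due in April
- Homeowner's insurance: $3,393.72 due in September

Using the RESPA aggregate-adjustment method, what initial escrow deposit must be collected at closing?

Cushion = 2 × $819.91 = $1,639.82
Trial balance (start $0, +$819.91 each month, − disbursements):
  Feb: +$819.91 − $836.64 → -$16.73
  Mar: +$819.91 → $803.18
  Apr: +$819.91 − $4,771.92 → -$3,148.83
  May: +$819.91 → -$2,328.92
  Jun: +$819.91 → -$1,509.01
  Jul: +$819.91 → -$689.10
  Aug: +$819.91 − $836.64 → -$705.83
  Sep: +$819.91 − $3,393.72 → -$3,279.64
  Oct: +$819.91 → -$2,459.73
  Nov: +$819.91 → -$1,639.82
  Dec: +$819.91 → -$819.91
  Jan: +$819.91 → $0.00
Lowest trial balance = -$3,279.64 (Sep)
Initial deposit = cushion − low point = $1,639.82 − (-$3,279.64) = $4,919.46

$4,919.46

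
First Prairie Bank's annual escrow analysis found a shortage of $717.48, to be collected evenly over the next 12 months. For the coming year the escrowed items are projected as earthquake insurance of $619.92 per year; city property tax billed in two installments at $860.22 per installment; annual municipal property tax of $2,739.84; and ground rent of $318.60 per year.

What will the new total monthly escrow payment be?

Earthquake insurance — $619.92/yr
City property tax — $860.22 × 2 = $1,720.44/yr
Municipal property tax — $2,739.84/yr
Ground rent — $318.60/yr
Combined annual = $619.92 + $1,720.44 + $2,739.84 + $318.60 = $5,398.80
Monthly escrow = $5,398.80 ÷ 12 = $449.90
Shortage spread = $717.48 / 12 = $59.79/mo
New monthly escrow = $449.90 + $59.79 = $509.69

$509.69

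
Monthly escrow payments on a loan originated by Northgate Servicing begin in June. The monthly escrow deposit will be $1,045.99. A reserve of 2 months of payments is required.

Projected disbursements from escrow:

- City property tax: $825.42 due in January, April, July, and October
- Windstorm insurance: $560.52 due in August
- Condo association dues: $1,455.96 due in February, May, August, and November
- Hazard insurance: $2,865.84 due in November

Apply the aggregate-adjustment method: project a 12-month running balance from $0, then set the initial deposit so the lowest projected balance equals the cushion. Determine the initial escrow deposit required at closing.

$3,805.16

Cushion = 2 × $1,045.99 = $2,091.98
Trial balance (start $0, +$1,045.99 each month, − disbursements):
  Jun: +$1,045.99 → $1,045.99
  Jul: +$1,045.99 − $825.42 → $1,266.56
  Aug: +$1,045.99 − $2,016.48 → $296.07
  Sep: +$1,045.99 → $1,342.06
  Oct: +$1,045.99 − $825.42 → $1,562.63
  Nov: +$1,045.99 − $4,321.80 → -$1,713.18
  Dec: +$1,045.99 → -$667.19
  Jan: +$1,045.99 − $825.42 → -$446.62
  Feb: +$1,045.99 − $1,455.96 → -$856.59
  Mar: +$1,045.99 → $189.40
  Apr: +$1,045.99 − $825.42 → $409.97
  May: +$1,045.99 − $1,455.96 → $0.00
Lowest trial balance = -$1,713.18 (Nov)
Initial deposit = cushion − low point = $2,091.98 − (-$1,713.18) = $3,805.16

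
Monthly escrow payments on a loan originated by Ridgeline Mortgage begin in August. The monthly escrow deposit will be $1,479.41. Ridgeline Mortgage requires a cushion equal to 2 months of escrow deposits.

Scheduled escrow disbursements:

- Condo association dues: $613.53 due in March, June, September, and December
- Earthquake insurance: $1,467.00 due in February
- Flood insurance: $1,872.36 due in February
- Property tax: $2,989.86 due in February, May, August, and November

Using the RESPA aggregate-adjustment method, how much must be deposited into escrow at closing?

$6,138.95

Cushion = 2 × $1,479.41 = $2,958.82
Trial balance (start $0, +$1,479.41 each month, − disbursements):
  Aug: +$1,479.41 − $2,989.86 → -$1,510.45
  Sep: +$1,479.41 − $613.53 → -$644.57
  Oct: +$1,479.41 → $834.84
  Nov: +$1,479.41 − $2,989.86 → -$675.61
  Dec: +$1,479.41 − $613.53 → $190.27
  Jan: +$1,479.41 → $1,669.68
  Feb: +$1,479.41 − $6,329.22 → -$3,180.13
  Mar: +$1,479.41 − $613.53 → -$2,314.25
  Apr: +$1,479.41 → -$834.84
  May: +$1,479.41 − $2,989.86 → -$2,345.29
  Jun: +$1,479.41 − $613.53 → -$1,479.41
  Jul: +$1,479.41 → $0.00
Lowest trial balance = -$3,180.13 (Feb)
Initial deposit = cushion − low point = $2,958.82 − (-$3,180.13) = $6,138.95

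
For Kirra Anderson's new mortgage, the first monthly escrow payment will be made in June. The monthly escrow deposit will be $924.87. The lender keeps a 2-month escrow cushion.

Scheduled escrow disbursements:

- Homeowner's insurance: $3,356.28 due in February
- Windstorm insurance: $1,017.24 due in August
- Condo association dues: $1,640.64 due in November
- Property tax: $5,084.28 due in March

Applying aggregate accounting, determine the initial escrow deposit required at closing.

$3,699.48

Cushion = 2 × $924.87 = $1,849.74
Trial balance (start $0, +$924.87 each month, − disbursements):
  Jun: +$924.87 → $924.87
  Jul: +$924.87 → $1,849.74
  Aug: +$924.87 − $1,017.24 → $1,757.37
  Sep: +$924.87 → $2,682.24
  Oct: +$924.87 → $3,607.11
  Nov: +$924.87 − $1,640.64 → $2,891.34
  Dec: +$924.87 → $3,816.21
  Jan: +$924.87 → $4,741.08
  Feb: +$924.87 − $3,356.28 → $2,309.67
  Mar: +$924.87 − $5,084.28 → -$1,849.74
  Apr: +$924.87 → -$924.87
  May: +$924.87 → $0.00
Lowest trial balance = -$1,849.74 (Mar)
Initial deposit = cushion − low point = $1,849.74 − (-$1,849.74) = $3,699.48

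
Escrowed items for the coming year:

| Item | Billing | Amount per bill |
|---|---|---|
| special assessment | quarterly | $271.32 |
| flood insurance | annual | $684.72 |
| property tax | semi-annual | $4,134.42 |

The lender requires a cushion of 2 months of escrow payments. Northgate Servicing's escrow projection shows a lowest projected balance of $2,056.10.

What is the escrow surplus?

Special assessment: $271.32 × 4 = $1,085.28
Flood insurance: $684.72
Property tax: $4,134.42 × 2 = $8,268.84
Total per year = $10,038.84
Monthly escrow = $10,038.84 / 12 = $836.57
Cushion = 2 × $836.57 = $1,673.14
Excess over cushion: $2,056.10 − $1,673.14 = $382.96

$382.96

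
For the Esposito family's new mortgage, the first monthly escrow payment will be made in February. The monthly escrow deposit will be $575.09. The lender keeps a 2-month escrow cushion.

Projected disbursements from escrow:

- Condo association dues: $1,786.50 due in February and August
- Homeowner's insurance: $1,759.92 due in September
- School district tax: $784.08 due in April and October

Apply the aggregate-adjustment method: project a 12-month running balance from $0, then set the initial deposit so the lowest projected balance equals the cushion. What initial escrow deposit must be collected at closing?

Cushion = 2 × $575.09 = $1,150.18
Trial balance (start $0, +$575.09 each month, − disbursements):
  Feb: +$575.09 − $1,786.50 → -$1,211.41
  Mar: +$575.09 → -$636.32
  Apr: +$575.09 − $784.08 → -$845.31
  May: +$575.09 → -$270.22
  Jun: +$575.09 → $304.87
  Jul: +$575.09 → $879.96
  Aug: +$575.09 − $1,786.50 → -$331.45
  Sep: +$575.09 − $1,759.92 → -$1,516.28
  Oct: +$575.09 − $784.08 → -$1,725.27
  Nov: +$575.09 → -$1,150.18
  Dec: +$575.09 → -$575.09
  Jan: +$575.09 → $0.00
Lowest trial balance = -$1,725.27 (Oct)
Initial deposit = cushion − low point = $1,150.18 − (-$1,725.27) = $2,875.45

$2,875.45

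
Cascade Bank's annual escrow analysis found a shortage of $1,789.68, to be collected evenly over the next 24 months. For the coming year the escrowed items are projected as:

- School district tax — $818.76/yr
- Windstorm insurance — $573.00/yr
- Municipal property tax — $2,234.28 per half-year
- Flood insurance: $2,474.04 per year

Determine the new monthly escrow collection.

$769.10

School district tax — $818.76 annually
Windstorm insurance — $573.00 annually
Municipal property tax — $2,234.28 × 2 = $4,468.56 annually
Flood insurance — $2,474.04 annually
Annual escrow total = $818.76 + $573.00 + $4,468.56 + $2,474.04 = $8,334.36
Monthly = $8,334.36 ÷ 12 = $694.53
Shortage spread = $1,789.68 ÷ 24 = $74.57/mo
New monthly escrow = $694.53 + $74.57 = $769.10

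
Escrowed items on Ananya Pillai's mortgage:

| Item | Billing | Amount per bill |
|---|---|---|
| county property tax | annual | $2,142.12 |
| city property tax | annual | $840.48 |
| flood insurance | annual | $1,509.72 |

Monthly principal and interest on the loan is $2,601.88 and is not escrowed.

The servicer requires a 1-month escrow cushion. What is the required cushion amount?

$374.36

County property tax: $2,142.12 per year
City property tax: $840.48 per year
Flood insurance: $1,509.72 per year
Total per year = $4,492.32
Monthly = $4,492.32 ÷ 12 = $374.36
Required cushion = 1 × $374.36 = $374.36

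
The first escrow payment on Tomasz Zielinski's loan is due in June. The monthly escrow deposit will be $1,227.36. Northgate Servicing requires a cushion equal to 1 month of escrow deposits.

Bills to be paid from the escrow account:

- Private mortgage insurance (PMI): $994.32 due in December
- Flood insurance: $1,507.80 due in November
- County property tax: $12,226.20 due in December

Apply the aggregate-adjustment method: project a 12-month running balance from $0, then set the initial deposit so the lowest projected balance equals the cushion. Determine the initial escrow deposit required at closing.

Cushion = 1 × $1,227.36 = $1,227.36
Trial balance (start $0, +$1,227.36 each month, − disbursements):
  Jun: +$1,227.36 → $1,227.36
  Jul: +$1,227.36 → $2,454.72
  Aug: +$1,227.36 → $3,682.08
  Sep: +$1,227.36 → $4,909.44
  Oct: +$1,227.36 → $6,136.80
  Nov: +$1,227.36 − $1,507.80 → $5,856.36
  Dec: +$1,227.36 − $13,220.52 → -$6,136.80
  Jan: +$1,227.36 → -$4,909.44
  Feb: +$1,227.36 → -$3,682.08
  Mar: +$1,227.36 → -$2,454.72
  Apr: +$1,227.36 → -$1,227.36
  May: +$1,227.36 → $0.00
Lowest trial balance = -$6,136.80 (Dec)
Initial deposit = cushion − low point = $1,227.36 − (-$6,136.80) = $7,364.16

$7,364.16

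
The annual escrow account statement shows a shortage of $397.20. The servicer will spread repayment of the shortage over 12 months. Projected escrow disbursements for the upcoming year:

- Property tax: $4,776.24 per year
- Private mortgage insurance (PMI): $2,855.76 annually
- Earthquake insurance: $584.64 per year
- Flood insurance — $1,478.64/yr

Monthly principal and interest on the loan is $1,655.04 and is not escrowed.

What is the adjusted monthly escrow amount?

$841.04

Property tax: $4,776.24 per year
Private mortgage insurance (PMI): $2,855.76 per year
Earthquake insurance: $584.64 per year
Flood insurance: $1,478.64 per year
Combined annual = $4,776.24 + $2,855.76 + $584.64 + $1,478.64 = $9,695.28
Base monthly escrow = $9,695.28 ÷ 12 = $807.94
Shortage per month = $397.20 / 12 = $33.10
New monthly escrow = $807.94 + $33.10 = $841.04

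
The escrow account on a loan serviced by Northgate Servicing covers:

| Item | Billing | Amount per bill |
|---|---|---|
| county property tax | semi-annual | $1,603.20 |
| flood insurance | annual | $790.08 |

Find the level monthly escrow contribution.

$333.04

County property tax: $1,603.20 × 2 = $3,206.40 annually
Flood insurance: $790.08 annually
Total annual escrow = $3,996.48
Base monthly escrow = $3,996.48 / 12 = $333.04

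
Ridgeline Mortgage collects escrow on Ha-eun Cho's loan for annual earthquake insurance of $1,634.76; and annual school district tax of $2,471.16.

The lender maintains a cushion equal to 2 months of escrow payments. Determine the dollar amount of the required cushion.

Earthquake insurance = $1,634.76 annually
School district tax = $2,471.16 annually
Combined annual = $4,105.92
Monthly escrow = $4,105.92 / 12 = $342.16
Reserve = 2 × $342.16 = $684.32

$684.32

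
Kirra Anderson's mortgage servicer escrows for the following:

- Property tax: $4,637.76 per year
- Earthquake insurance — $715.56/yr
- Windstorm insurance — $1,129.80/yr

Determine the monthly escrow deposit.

Property tax = $4,637.76/yr
Earthquake insurance = $715.56/yr
Windstorm insurance = $1,129.80/yr
Annual escrow total = $4,637.76 + $715.56 + $1,129.80 = $6,483.12
Base monthly escrow = $6,483.12 / 12 = $540.26

$540.26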